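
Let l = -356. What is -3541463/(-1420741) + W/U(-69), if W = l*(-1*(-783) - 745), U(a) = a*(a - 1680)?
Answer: 408167512055/171456444621 ≈ 2.3806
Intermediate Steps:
U(a) = a*(-1680 + a)
W = -13528 (W = -356*(-1*(-783) - 745) = -356*(783 - 745) = -356*38 = -13528)
-3541463/(-1420741) + W/U(-69) = -3541463/(-1420741) - 13528*(-1/(69*(-1680 - 69))) = -3541463*(-1/1420741) - 13528/((-69*(-1749))) = 3541463/1420741 - 13528/120681 = 408167512055/171456444621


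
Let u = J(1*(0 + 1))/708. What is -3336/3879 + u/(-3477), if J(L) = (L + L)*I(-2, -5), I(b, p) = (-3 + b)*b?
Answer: -228121171/265249899 ≈ -0.86002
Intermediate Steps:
I(b, p) = b*(-3 + b)
J(L) = 20*L (J(L) = (L + L)*(-2*(-3 - 2)) = (2*L)*(-2*(-5)) = (2*L)*10 = 20*L)
u = 5/177 (u = (20*(1*(0 + 1)))/708 = (20*(1*1))*(1/708) = (20*1)*(1/708) = 20*(1/708) = 5/177 ≈ 0.028249)
-3336/3879 + u/(-3477) = -3336/3879 + (5/177)/(-3477) = -3336*1/3879 + (5/177)*(-1/3477) = -1112/1293 - 5/615429 = -228121171/265249899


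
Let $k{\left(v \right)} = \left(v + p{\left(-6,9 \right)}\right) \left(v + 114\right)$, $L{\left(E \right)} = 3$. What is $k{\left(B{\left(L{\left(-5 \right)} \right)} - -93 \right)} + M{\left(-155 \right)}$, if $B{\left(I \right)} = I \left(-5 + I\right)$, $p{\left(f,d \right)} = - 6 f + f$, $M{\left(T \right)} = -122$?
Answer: $23395$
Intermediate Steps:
$p{\left(f,d \right)} = - 5 f$
$k{\left(v \right)} = \left(30 + v\right) \left(114 + v\right)$ ($k{\left(v \right)} = \left(v - -30\right) \left(v + 114\right) = \left(v + 30\right) \left(114 + v\right) = \left(30 + v\right) \left(114 + v\right)$)
$k{\left(B{\left(L{\left(-5 \right)} \right)} - -93 \right)} + M{\left(-155 \right)} = \left(3420 + \left(3 \left(-5 + 3\right) - -93\right)^{2} + 144 \left(3 \left(-5 + 3\right) - -93\right)\right) - 122 = \left(3420 + \left(3 \left(-2\right) + 93\right)^{2} + 144 \left(3 \left(-2\right) + 93\right)\right) - 122 = \left(3420 + \left(-6 + 93\right)^{2} + 144 \left(-6 + 93\right)\right) - 122 = \left(3420 + 87^{2} + 144 \cdot 87\right) - 122 = \left(3420 + 7569 + 12528\right) - 122 = 23517 - 122 = 23395$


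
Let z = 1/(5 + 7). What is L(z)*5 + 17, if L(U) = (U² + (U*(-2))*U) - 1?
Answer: 1723/144 ≈ 11.965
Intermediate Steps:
z = 1/12 ≈ 0.083333
L(U) = -1 - U² (L(U) = (U² + (-2*U)*U) - 1 = (U² - 2*U²) - 1 = -U² - 1 = -1 - U²)
L(z)*5 + 17 = (-1 - (1/12)²)*5 + 17 = (-1 - 1*1/144)*5 + 17 = (-1 - 1/144)*5 + 17 = -145/144*5 + 17 = -725/144 + 17 = 1723/144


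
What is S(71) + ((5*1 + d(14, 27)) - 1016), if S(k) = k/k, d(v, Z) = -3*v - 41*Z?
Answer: -2159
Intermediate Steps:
d(v, Z) = -41*Z - 3*v
S(k) = 1
S(71) + ((5*1 + d(14, 27)) - 1016) = 1 + ((5*1 + (-41*27 - 3*14)) - 1016) = 1 + ((5 + (-1107 - 42)) - 1016) = 1 + ((5 - 1149) - 1016) = 1 + (-1144 - 1016) = 1 - 2160 = -2159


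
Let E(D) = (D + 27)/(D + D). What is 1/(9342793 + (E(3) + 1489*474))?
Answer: 1/10048584 ≈ 9.9516e-8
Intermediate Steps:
E(D) = (27 + D)/(2*D) (E(D) = (27 + D)/((2*D)) = (27 + D)*(1/(2*D)) = (27 + D)/(2*D))
1/(9342793 + (E(3) + 1489*474)) = 1/(9342793 + ((½)*(27 + 3)/3 + 1489*474)) = 1/(9342793 + ((½)*(⅓)*30 + 705786)) = 1/(9342793 + (5 + 705786)) = 1/(9342793 + 705791) = 1/10048584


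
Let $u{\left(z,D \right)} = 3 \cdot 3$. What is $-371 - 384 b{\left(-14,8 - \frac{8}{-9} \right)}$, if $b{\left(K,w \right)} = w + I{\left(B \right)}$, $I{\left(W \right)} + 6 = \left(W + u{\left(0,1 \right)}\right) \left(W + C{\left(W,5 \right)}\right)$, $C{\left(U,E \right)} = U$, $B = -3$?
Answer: $\frac{37031}{3} \approx 12344.0$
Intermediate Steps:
$u{\left(z,D \right)} = 9$
$I{\left(W \right)} = -6 + 2 W \left(9 + W\right)$ ($I{\left(W \right)} = -6 + \left(W + 9\right) \left(W + W\right) = -6 + \left(9 + W\right) 2 W = -6 + 2 W \left(9 + W\right)$)
$b{\left(K,w \right)} = -42 + w$ ($b{\left(K,w \right)} = w + \left(-6 + 2 \left(-3\right)^{2} + 18 \left(-3\right)\right) = w - 42 = -42 + w$)
$-371 - 384 b{\left(-14,8 - \frac{8}{-9} \right)} = -371 - 384 \left(-42 + \left(8 - \frac{8}{-9}\right)\right) = -371 - 384 \left(-42 + \left(8 - - \frac{8}{9}\right)\right) = -371 - 384 \left(-42 + \left(8 + \frac{8}{9}\right)\right) = -371 - 384 \left(-42 + \frac{80}{9}\right) = -371 - - \frac{38144}{3} = -371 + \frac{38144}{3} = \frac{37031}{3}$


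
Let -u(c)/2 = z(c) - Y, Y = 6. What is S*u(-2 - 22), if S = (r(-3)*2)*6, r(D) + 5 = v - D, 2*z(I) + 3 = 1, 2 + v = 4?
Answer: 0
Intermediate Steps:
v = 2 (v = -2 + 4 = 2)
z(I) = -1 (z(I) = -3/2 + (½)*1 = -3/2 + ½ = -1)
u(c) = 14 (u(c) = -2*(-1 - 1*6) = -2*(-1 - 6) = -2*(-7) = 14)
r(D) = -3 - D (r(D) = -5 + (2 - D) = -3 - D)
S = 0 (S = ((-3 - 1*(-3))*2)*6 = ((-3 + 3)*2)*6 = (0*2)*6 = 0*6 = 0)
S*u(-2 - 22) = 0*14 = 0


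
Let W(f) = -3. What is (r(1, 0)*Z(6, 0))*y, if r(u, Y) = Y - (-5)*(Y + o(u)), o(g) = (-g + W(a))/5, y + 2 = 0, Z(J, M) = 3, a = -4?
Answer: 24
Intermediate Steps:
y = -2 (y = -2 + 0 = -2)
o(g) = -3/5 - g/5 (o(g) = (-g - 3)/5 = (-3 - g)*(1/5) = -3/5 - g/5)
r(u, Y) = -3 - u + 6*Y (r(u, Y) = Y - (-5)*(Y + (-3/5 - u/5)) = Y - (-5)*(-3/5 + Y - u/5) = Y - (3 + u - 5*Y) = Y + (-3 - u + 5*Y) = -3 - u + 6*Y)
(r(1, 0)*Z(6, 0))*y = ((-3 - 1*1 + 6*0)*3)*(-2) = ((-3 - 1 + 0)*3)*(-2) = -4*3*(-2) = -12*(-2) = 24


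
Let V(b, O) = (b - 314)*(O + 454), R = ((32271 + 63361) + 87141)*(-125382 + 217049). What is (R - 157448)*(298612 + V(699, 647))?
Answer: 12104783478532071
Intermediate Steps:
R = 16754252591 (R = (95632 + 87141)*91667 = 182773*91667 = 16754252591)
V(b, O) = (-314 + b)*(454 + O)
(R - 157448)*(298612 + V(699, 647)) = (16754252591 - 157448)*(298612 + (-142556 - 314*647 + 454*699 + 647*699)) = 16754095143*(298612 + (-142556 - 203158 + 317346 + 452253)) = 16754095143*(298612 + 423885) = 16754095143*722497 = 12104783478532071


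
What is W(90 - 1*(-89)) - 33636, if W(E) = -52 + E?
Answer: -33509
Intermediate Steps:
W(90 - 1*(-89)) - 33636 = (-52 + (90 - 1*(-89))) - 33636 = (-52 + (90 + 89)) - 33636 = (-52 + 179) - 33636 = 127 - 33636 = -33509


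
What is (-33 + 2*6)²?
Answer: 441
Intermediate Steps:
(-33 + 2*6)² = (-33 + 12)² = (-21)² = 441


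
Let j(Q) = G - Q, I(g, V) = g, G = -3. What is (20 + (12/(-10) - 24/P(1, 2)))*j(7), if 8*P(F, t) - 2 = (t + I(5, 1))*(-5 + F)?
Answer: -3404/13 ≈ -261.85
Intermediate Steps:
j(Q) = -3 - Q
P(F, t) = ¼ + (-5 + F)*(5 + t)/8 (P(F, t) = ¼ + ((t + 5)*(-5 + F))/8 = ¼ + ((5 + t)*(-5 + F))/8 = ¼ + ((-5 + F)*(5 + t))/8 = ¼ + (-5 + F)*(5 + t)/8)
(20 + (12/(-10) - 24/P(1, 2)))*j(7) = (20 + (12/(-10) - 24/(-23/8 - 5/8*2 + (5/8)*1 + (⅛)*1*2)))*(-3 - 1*7) = (20 + (12*(-⅒) - 24/(-23/8 - 5/4 + 5/8 + ¼)))*(-3 - 7) = (20 + (-6/5 - 24/(-13/4)))*(-10) = (20 + (-6/5 - 24*(-4/13)))*(-10) = (20 + (-6/5 + 96/13))*(-10) = (20 + 402/65)*(-10) = (1702/65)*(-10) = -3404/13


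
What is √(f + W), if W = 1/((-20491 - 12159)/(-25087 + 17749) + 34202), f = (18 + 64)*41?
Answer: 5*√2118210531795862013/125503463 ≈ 57.983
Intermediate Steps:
f = 3362 (f = 82*41 = 3362)
W = 3669/125503463 (W = 1/(-32650/(-7338) + 34202) = 1/(-32650*(-1/7338) + 34202) = 1/(16325/3669 + 34202) = 1/(125503463/3669) = 3669/125503463 ≈ 2.9234e-5)
√(f + W) = √(3362 + 3669/125503463) = √(421942646275/125503463) = 5*√2118210531795862013/125503463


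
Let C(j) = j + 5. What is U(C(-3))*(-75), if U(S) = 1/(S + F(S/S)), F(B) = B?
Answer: -25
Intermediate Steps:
C(j) = 5 + j
U(S) = 1/(1 + S) (U(S) = 1/(S + S/S) = 1/(S + 1) = 1/(1 + S))
U(C(-3))*(-75) = -75/(1 + (5 - 3)) = -75/(1 + 2) = -75/3 = (⅓)*(-75) = -25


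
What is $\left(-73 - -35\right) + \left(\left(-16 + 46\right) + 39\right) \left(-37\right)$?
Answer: $-2591$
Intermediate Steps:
$\left(-73 - -35\right) + \left(\left(-16 + 46\right) + 39\right) \left(-37\right) = \left(-73 + 35\right) + \left(30 + 39\right) \left(-37\right) = -38 + 69 \left(-37\right) = -38 - 2553 = -2591$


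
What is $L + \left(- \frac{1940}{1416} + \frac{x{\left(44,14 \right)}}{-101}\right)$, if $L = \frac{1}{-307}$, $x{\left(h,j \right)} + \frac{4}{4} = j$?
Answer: $- \frac{16486963}{10976478} \approx -1.502$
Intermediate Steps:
$x{\left(h,j \right)} = -1 + j$
$L = - \frac{1}{307} \approx -0.0032573$
$L + \left(- \frac{1940}{1416} + \frac{x{\left(44,14 \right)}}{-101}\right) = - \frac{1}{307} - \left(\frac{485}{354} - \frac{-1 + 14}{-101}\right) = - \frac{1}{307} + \left(\left(-1940\right) \frac{1}{1416} + 13 \left(- \frac{1}{101}\right)\right) = - \frac{1}{307} - \frac{53587}{35754} = - \frac{16486963}{10976478}$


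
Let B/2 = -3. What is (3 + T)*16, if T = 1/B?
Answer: 136/3 ≈ 45.333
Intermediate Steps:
B = -6 (B = 2*(-3) = -6)
T = -⅙ (T = 1/(-6) = -⅙ ≈ -0.16667)
(3 + T)*16 = (3 - ⅙)*16 = (17/6)*16 = 136/3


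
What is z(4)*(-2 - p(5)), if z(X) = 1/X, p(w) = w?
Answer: -7/4 ≈ -1.7500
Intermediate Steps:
z(X) = 1/X
z(4)*(-2 - p(5)) = (-2 - 1*5)/4 = (-2 - 5)/4 = (¼)*(-7) = -7/4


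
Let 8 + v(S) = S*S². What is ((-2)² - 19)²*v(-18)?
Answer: -1314000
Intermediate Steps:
v(S) = -8 + S³ (v(S) = -8 + S*S² = -8 + S³)
((-2)² - 19)²*v(-18) = ((-2)² - 19)²*(-8 + (-18)³) = (4 - 19)²*(-8 - 5832) = (-15)²*(-5840) = 225*(-5840) = -1314000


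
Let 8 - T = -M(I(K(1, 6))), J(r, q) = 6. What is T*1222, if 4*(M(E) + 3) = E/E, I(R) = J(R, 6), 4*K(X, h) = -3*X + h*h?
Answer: 12831/2 ≈ 6415.5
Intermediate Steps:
K(X, h) = -3*X/4 + h²/4 (K(X, h) = (-3*X + h*h)/4 = (-3*X + h²)/4 = (h² - 3*X)/4 = -3*X/4 + h²/4)
I(R) = 6
M(E) = -11/4 (M(E) = -3 + (E/E)/4 = -3 + (¼)*1 = -3 + ¼ = -11/4)
T = 21/4 (T = 8 - (-1)*(-11)/4 = 8 - 1*11/4 = 8 - 11/4 = 21/4 ≈ 5.2500)
T*1222 = (21/4)*1222 = 12831/2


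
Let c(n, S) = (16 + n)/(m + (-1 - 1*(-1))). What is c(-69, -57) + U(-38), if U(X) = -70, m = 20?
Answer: -1453/20 ≈ -72.650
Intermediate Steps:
c(n, S) = ⅘ + n/20 (c(n, S) = (16 + n)/(20 + (-1 - 1*(-1))) = (16 + n)/(20 + (-1 + 1)) = (16 + n)/(20 + 0) = (16 + n)/20 = (16 + n)*(1/20) = ⅘ + n/20)
c(-69, -57) + U(-38) = (⅘ + (1/20)*(-69)) - 70 = (⅘ - 69/20) - 70 = -53/20 - 70 = -1453/20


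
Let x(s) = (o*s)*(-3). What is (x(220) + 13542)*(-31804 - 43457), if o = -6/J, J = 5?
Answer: -1078791174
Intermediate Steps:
o = -6/5 ≈ -1.2000
x(s) = 18*s/5 (x(s) = -6*s/5*(-3) = 18*s/5)
(x(220) + 13542)*(-31804 - 43457) = ((18/5)*220 + 13542)*(-31804 - 43457) = (792 + 13542)*(-75261) = 14334*(-75261) = -1078791174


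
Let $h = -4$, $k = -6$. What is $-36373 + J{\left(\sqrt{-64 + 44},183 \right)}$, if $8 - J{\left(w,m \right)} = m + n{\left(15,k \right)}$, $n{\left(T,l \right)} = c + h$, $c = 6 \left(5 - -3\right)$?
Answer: $-36592$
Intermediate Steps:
$c = 48$ ($c = 6 \left(5 + 3\right) = 6 \cdot 8 = 48$)
$n{\left(T,l \right)} = 44$ ($n{\left(T,l \right)} = 48 - 4 = 44$)
$J{\left(w,m \right)} = -36 - m$ ($J{\left(w,m \right)} = 8 - \left(m + 44\right) = 8 - \left(44 + m\right) = -36 - m$)
$-36373 + J{\left(\sqrt{-64 + 44},183 \right)} = -36373 - 219 = -36592$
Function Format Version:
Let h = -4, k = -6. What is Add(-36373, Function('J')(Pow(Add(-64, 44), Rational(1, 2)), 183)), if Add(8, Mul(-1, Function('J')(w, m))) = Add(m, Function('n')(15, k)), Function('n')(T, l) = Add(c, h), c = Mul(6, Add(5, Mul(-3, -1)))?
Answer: -36592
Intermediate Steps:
c = 48 (c = Mul(6, Add(5, 3)) = Mul(6, 8) = 48)
Function('n')(T, l) = 44 (Function('n')(T, l) = Add(48, -4) = 44)
Function('J')(w, m) = Add(-36, Mul(-1, m)) (Function('J')(w, m) = Add(8, Mul(-1, Add(m, 44))) = Add(8, Mul(-1, Add(44, m))) = Add(8, Add(-44, Mul(-1, m))) = Add(-36, Mul(-1, m)))
Add(-36373, Function('J')(Pow(Add(-64, 44), Rational(1, 2)), 183)) = Add(-36373, Add(-36, Mul(-1, 183))) = Add(-36373, Add(-36, -183)) = Add(-36373, -219) = -36592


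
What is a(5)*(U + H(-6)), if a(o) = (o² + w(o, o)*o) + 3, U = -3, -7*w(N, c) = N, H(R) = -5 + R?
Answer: -342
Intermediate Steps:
w(N, c) = -N/7
a(o) = 3 + 6*o²/7 (a(o) = (o² + (-o/7)*o) + 3 = (o² - o²/7) + 3 = 6*o²/7 + 3 = 3 + 6*o²/7)
a(5)*(U + H(-6)) = (3 + (6/7)*5²)*(-3 + (-5 - 6)) = (3 + (6/7)*25)*(-3 - 11) = (3 + 150/7)*(-14) = (171/7)*(-14) = -342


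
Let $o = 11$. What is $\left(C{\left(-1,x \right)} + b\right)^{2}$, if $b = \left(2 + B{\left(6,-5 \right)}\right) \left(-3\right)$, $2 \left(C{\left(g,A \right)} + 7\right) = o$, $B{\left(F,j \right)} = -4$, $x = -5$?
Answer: $\frac{81}{4} \approx 20.25$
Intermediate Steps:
$C{\left(g,A \right)} = - \frac{3}{2}$ ($C{\left(g,A \right)} = -7 + \frac{1}{2} \cdot 11 = -7 + \frac{11}{2} = - \frac{3}{2}$)
$b = 6$ ($b = \left(2 - 4\right) \left(-3\right) = \left(-2\right) \left(-3\right) = 6$)
$\left(C{\left(-1,x \right)} + b\right)^{2} = \left(- \frac{3}{2} + 6\right)^{2} = \left(\frac{9}{2}\right)^{2} = \frac{81}{4}$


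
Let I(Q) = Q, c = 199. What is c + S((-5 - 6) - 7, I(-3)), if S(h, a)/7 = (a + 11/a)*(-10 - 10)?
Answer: 3397/3 ≈ 1132.3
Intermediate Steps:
S(h, a) = -1540/a - 140*a (S(h, a) = 7*((a + 11/a)*(-10 - 10)) = 7*((a + 11/a)*(-20)) = 7*(-220/a - 20*a) = -1540/a - 140*a)
c + S((-5 - 6) - 7, I(-3)) = 199 + (-1540/(-3) - 140*(-3)) = 199 + (-1540*(-⅓) + 420) = 199 + (1540/3 + 420) = 199 + 2800/3 = 3397/3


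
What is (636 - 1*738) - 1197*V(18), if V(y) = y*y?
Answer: -387930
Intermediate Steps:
V(y) = y**2
(636 - 1*738) - 1197*V(18) = (636 - 1*738) - 1197*18**2 = (636 - 738) - 1197*324 = -102 - 387828 = -387930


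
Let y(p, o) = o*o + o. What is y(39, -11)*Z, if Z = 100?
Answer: 11000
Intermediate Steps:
y(p, o) = o + o**2 (y(p, o) = o**2 + o = o + o**2)
y(39, -11)*Z = -11*(1 - 11)*100 = -11*(-10)*100 = 110*100 = 11000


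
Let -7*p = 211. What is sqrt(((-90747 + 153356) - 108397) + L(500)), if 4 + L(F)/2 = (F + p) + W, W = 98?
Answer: I*sqrt(2188354)/7 ≈ 211.33*I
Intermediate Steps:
p = -211/7 (p = -1/7*211 = -211/7 ≈ -30.143)
L(F) = 894/7 + 2*F (L(F) = -8 + 2*((F - 211/7) + 98) = -8 + 2*((-211/7 + F) + 98) = -8 + 2*(475/7 + F) = -8 + (950/7 + 2*F) = 894/7 + 2*F)
sqrt(((-90747 + 153356) - 108397) + L(500)) = sqrt(((-90747 + 153356) - 108397) + (894/7 + 2*500)) = sqrt((62609 - 108397) + (894/7 + 1000)) = sqrt(-45788 + 7894/7) = sqrt(-312622/7) = I*sqrt(2188354)/7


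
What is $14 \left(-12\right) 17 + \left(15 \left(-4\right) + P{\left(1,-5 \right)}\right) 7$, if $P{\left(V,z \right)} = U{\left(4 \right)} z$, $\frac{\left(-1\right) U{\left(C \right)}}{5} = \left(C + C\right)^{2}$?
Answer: $7924$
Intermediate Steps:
$U{\left(C \right)} = - 20 C^{2}$ ($U{\left(C \right)} = - 5 \left(C + C\right)^{2} = - 5 \left(2 C\right)^{2} = - 5 \cdot 4 C^{2} = - 20 C^{2}$)
$P{\left(V,z \right)} = - 320 z$ ($P{\left(V,z \right)} = - 20 \cdot 4^{2} z = \left(-20\right) 16 z = - 320 z$)
$14 \left(-12\right) 17 + \left(15 \left(-4\right) + P{\left(1,-5 \right)}\right) 7 = 14 \left(-12\right) 17 + \left(15 \left(-4\right) - -1600\right) 7 = \left(-168\right) 17 + \left(-60 + 1600\right) 7 = -2856 + 1540 \cdot 7 = -2856 + 10780 = 7924$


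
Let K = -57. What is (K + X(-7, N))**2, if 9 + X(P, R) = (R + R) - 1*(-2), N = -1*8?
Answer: 6400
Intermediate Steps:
N = -8
X(P, R) = -7 + 2*R (X(P, R) = -9 + ((R + R) - 1*(-2)) = -9 + (2*R + 2) = -9 + (2 + 2*R) = -7 + 2*R)
(K + X(-7, N))**2 = (-57 + (-7 + 2*(-8)))**2 = (-57 + (-7 - 16))**2 = (-57 - 23)**2 = (-80)**2 = 6400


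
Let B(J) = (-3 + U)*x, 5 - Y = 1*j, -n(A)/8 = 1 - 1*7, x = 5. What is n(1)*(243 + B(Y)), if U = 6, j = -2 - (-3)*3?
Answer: 12384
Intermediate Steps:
j = 7 (j = -2 - 1*(-9) = -2 + 9 = 7)
n(A) = 48 (n(A) = -8*(1 - 1*7) = -8*(1 - 7) = -8*(-6) = 48)
Y = -2 (Y = 5 - 7 = -2)
B(J) = 15 (B(J) = (-3 + 6)*5 = 3*5 = 15)
n(1)*(243 + B(Y)) = 48*(243 + 15) = 48*258 = 12384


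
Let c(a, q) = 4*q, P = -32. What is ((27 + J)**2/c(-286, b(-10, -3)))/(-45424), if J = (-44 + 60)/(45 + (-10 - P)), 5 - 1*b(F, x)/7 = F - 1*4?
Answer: -3330625/108479234752 ≈ -3.0703e-5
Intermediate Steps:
b(F, x) = 63 - 7*F (b(F, x) = 35 - 7*(F - 1*4) = 35 - 7*(F - 4) = 35 - 7*(-4 + F) = 35 + (28 - 7*F) = 63 - 7*F)
J = 16/67 (J = (-44 + 60)/(45 + (-10 - 1*(-32))) = 16/(45 + (-10 + 32)) = 16/(45 + 22) = 16/67 ≈ 0.23881)
((27 + J)**2/c(-286, b(-10, -3)))/(-45424) = ((27 + 16/67)**2/((4*(63 - 7*(-10)))))/(-45424) = ((1825/67)**2/((4*(63 + 70))))*(-1/45424) = (3330625/(4489*((4*133))))*(-1/45424) = ((3330625/4489)/532)*(-1/45424) = ((3330625/4489)*(1/532))*(-1/45424) = (3330625/2388148)*(-1/45424) = -3330625/108479234752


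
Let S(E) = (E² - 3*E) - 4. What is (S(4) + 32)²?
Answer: 1024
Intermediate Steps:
S(E) = -4 + E² - 3*E
(S(4) + 32)² = ((-4 + 4² - 3*4) + 32)² = ((-4 + 16 - 12) + 32)² = (0 + 32)² = 32² = 1024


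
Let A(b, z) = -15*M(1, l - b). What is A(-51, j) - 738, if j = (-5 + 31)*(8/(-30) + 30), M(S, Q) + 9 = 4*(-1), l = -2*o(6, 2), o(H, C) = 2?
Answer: -543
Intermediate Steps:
l = -4 (l = -2*2 = -4)
M(S, Q) = -13 (M(S, Q) = -9 + 4*(-1) = -9 - 4 = -13)
j = 11596/15 (j = 26*(8*(-1/30) + 30) = 26*(-4/15 + 30) = 26*(446/15) = 11596/15 ≈ 773.07)
A(b, z) = 195 (A(b, z) = -15*(-13) = 195)
A(-51, j) - 738 = 195 - 738 = -543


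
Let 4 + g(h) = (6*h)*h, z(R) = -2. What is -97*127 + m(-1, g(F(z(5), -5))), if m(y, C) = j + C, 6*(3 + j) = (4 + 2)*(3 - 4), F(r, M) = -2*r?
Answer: -12231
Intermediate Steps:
g(h) = -4 + 6*h² (g(h) = -4 + (6*h)*h = -4 + 6*h²)
j = -4 (j = -3 + ((4 + 2)*(3 - 4))/6 = -3 + (6*(-1))/6 = -3 + (⅙)*(-6) = -3 - 1 = -4)
m(y, C) = -4 + C
-97*127 + m(-1, g(F(z(5), -5))) = -97*127 + (-4 + (-4 + 6*(-2*(-2))²)) = -12319 + (-4 + (-4 + 6*4²)) = -12319 + (-4 + (-4 + 6*16)) = -12319 + (-4 + (-4 + 96)) = -12319 + (-4 + 92) = -12319 + 88 = -12231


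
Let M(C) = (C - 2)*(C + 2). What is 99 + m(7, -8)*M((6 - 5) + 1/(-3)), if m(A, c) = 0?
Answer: 99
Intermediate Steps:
M(C) = (-2 + C)*(2 + C)
99 + m(7, -8)*M((6 - 5) + 1/(-3)) = 99 + 0*(-4 + ((6 - 5) + 1/(-3))**2) = 99 + 0*(-4 + (1 - 1/3)**2) = 99 + 0*(-4 + (2/3)**2) = 99 + 0*(-4 + 4/9) = 99 + 0*(-32/9) = 99 + 0 = 99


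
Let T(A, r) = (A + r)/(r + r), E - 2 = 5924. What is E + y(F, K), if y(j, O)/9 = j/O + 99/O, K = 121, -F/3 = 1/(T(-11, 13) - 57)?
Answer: 531273731/89540 ≈ 5933.4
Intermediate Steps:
E = 5926 (E = 2 + 5924 = 5926)
T(A, r) = (A + r)/(2*r) (T(A, r) = (A + r)/((2*r)) = (A + r)*(1/(2*r)) = (A + r)/(2*r))
F = 39/740 (F = -3/((½)*(-11 + 13)/13 - 57) = -3/((½)*(1/13)*2 - 57) = -3/(1/13 - 57) = -3/(-740/13) = -3*(-13/740) = 39/740 ≈ 0.052703)
y(j, O) = 891/O + 9*j/O (y(j, O) = 9*(j/O + 99/O) = 9*(99/O + j/O) = 891/O + 9*j/O)
E + y(F, K) = 5926 + 9*(99 + 39/740)/121 = 5926 + 9*(1/121)*(73299/740) = 5926 + 659691/89540 = 531273731/89540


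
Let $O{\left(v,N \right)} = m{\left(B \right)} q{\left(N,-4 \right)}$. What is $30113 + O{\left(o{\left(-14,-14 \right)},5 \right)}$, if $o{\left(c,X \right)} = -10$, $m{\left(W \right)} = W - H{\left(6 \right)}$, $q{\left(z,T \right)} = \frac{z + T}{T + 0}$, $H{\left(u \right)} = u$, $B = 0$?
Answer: $\frac{60229}{2} \approx 30115.0$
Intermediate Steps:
$q{\left(z,T \right)} = \frac{T + z}{T}$
$m{\left(W \right)} = -6 + W$ ($m{\left(W \right)} = W - 6 = -6 + W$)
$O{\left(v,N \right)} = -6 + \frac{3 N}{2}$ ($O{\left(v,N \right)} = \left(-6 + 0\right) \frac{-4 + N}{-4} = - 6 \left(- \frac{-4 + N}{4}\right) = - 6 \left(1 - \frac{N}{4}\right) = -6 + \frac{3 N}{2}$)
$30113 + O{\left(o{\left(-14,-14 \right)},5 \right)} = 30113 + \left(-6 + \frac{3}{2} \cdot 5\right) = 30113 + \left(-6 + \frac{15}{2}\right) = 30113 + \frac{3}{2} = \frac{60229}{2}$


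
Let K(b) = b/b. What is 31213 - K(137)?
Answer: 31212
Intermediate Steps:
K(b) = 1
31213 - K(137) = 31213 - 1*1 = 31213 - 1 = 31212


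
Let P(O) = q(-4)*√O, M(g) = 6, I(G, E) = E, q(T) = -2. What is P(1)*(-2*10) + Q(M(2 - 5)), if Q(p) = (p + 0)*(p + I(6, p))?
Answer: 112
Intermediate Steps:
Q(p) = 2*p² (Q(p) = (p + 0)*(p + p) = p*(2*p) = 2*p²)
P(O) = -2*√O
P(1)*(-2*10) + Q(M(2 - 5)) = (-2*√1)*(-2*10) + 2*6² = -2*1*(-20) + 2*36 = -2*(-20) + 72 = 40 + 72 = 112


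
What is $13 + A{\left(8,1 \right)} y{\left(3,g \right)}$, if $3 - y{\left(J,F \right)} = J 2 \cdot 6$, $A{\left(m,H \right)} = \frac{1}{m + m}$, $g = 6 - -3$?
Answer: $\frac{175}{16} \approx 10.938$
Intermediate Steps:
$g = 9$ ($g = 6 + 3 = 9$)
$A{\left(m,H \right)} = \frac{1}{2 m}$
$y{\left(J,F \right)} = 3 - 12 J$ ($y{\left(J,F \right)} = 3 - J 2 \cdot 6 = 3 - 2 J 6 = 3 - 12 J$)
$13 + A{\left(8,1 \right)} y{\left(3,g \right)} = 13 + \frac{1}{2 \cdot 8} \left(3 - 36\right) = 13 + \frac{1}{2} \cdot \frac{1}{8} \left(3 - 36\right) = 13 + \frac{1}{16} \left(-33\right) = 13 - \frac{33}{16} = \frac{175}{16}$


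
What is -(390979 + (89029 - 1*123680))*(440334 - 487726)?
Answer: 16887096576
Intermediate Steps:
-(390979 + (89029 - 1*123680))*(440334 - 487726) = -(390979 + (89029 - 123680))*(-47392) = -(390979 - 34651)*(-47392) = -356328*(-47392) = -1*(-16887096576) = 16887096576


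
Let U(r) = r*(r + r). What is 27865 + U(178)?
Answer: 91233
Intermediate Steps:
U(r) = 2*r**2 (U(r) = r*(2*r) = 2*r**2)
27865 + U(178) = 27865 + 2*178**2 = 27865 + 2*31684 = 27865 + 63368 = 91233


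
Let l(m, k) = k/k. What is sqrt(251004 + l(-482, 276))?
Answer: sqrt(251005) ≈ 501.00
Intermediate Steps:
l(m, k) = 1
sqrt(251004 + l(-482, 276)) = sqrt(251004 + 1) = sqrt(251005)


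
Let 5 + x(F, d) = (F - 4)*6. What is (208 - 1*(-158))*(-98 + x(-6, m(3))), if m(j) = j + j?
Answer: -59658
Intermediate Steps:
m(j) = 2*j
x(F, d) = -29 + 6*F (x(F, d) = -5 + (F - 4)*6 = -5 + (-4 + F)*6 = -5 + (-24 + 6*F) = -29 + 6*F)
(208 - 1*(-158))*(-98 + x(-6, m(3))) = (208 - 1*(-158))*(-98 + (-29 + 6*(-6))) = (208 + 158)*(-98 + (-29 - 36)) = 366*(-98 - 65) = 366*(-163) = -59658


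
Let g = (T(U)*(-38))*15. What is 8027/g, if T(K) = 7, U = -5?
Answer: -8027/3990 ≈ -2.0118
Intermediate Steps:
g = -3990 (g = (7*(-38))*15 = -266*15 = -3990)
8027/g = 8027/(-3990) = 8027*(-1/3990) = -8027/3990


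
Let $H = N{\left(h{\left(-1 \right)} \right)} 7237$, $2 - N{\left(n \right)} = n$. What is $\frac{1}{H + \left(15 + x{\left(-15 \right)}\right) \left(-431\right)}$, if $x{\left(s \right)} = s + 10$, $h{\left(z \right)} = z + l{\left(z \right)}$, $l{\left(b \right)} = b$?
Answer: $\frac{1}{24638} \approx 4.0588 \cdot 10^{-5}$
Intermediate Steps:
$h{\left(z \right)} = 2 z$ ($h{\left(z \right)} = z + z = 2 z$)
$x{\left(s \right)} = 10 + s$
$N{\left(n \right)} = 2 - n$
$H = 28948$ ($H = \left(2 - 2 \left(-1\right)\right) 7237 = \left(2 - -2\right) 7237 = \left(2 + 2\right) 7237 = 4 \cdot 7237 = 28948$)
$\frac{1}{H + \left(15 + x{\left(-15 \right)}\right) \left(-431\right)} = \frac{1}{28948 + \left(15 + \left(10 - 15\right)\right) \left(-431\right)} = \frac{1}{28948 + \left(15 - 5\right) \left(-431\right)} = \frac{1}{28948 + 10 \left(-431\right)} = \frac{1}{28948 - 4310} = \frac{1}{24638}$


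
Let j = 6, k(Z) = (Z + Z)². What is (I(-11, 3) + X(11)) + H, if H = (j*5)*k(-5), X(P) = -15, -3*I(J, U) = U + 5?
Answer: 8947/3 ≈ 2982.3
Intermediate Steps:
I(J, U) = -5/3 - U/3 (I(J, U) = -(U + 5)/3 = -(5 + U)/3 = -5/3 - U/3)
k(Z) = 4*Z² (k(Z) = (2*Z)² = 4*Z²)
H = 3000 (H = (6*5)*(4*(-5)²) = 30*(4*25) = 30*100 = 3000)
(I(-11, 3) + X(11)) + H = ((-5/3 - ⅓*3) - 15) + 3000 = ((-5/3 - 1) - 15) + 3000 = (-8/3 - 15) + 3000 = -53/3 + 3000 = 8947/3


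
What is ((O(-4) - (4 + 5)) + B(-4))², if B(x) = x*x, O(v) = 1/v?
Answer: 729/16 ≈ 45.563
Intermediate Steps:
B(x) = x²
((O(-4) - (4 + 5)) + B(-4))² = ((1/(-4) - (4 + 5)) + (-4)²)² = ((-¼ - 1*9) + 16)² = ((-¼ - 9) + 16)² = (-37/4 + 16)² = (27/4)² = 729/16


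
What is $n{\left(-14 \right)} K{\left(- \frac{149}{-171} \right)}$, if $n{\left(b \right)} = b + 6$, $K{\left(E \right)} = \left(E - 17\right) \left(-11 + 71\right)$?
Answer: $\frac{441280}{57} \approx 7741.8$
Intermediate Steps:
$K{\left(E \right)} = -1020 + 60 E$ ($K{\left(E \right)} = \left(-17 + E\right) 60 = -1020 + 60 E$)
$n{\left(b \right)} = 6 + b$
$n{\left(-14 \right)} K{\left(- \frac{149}{-171} \right)} = \left(6 - 14\right) \left(-1020 + 60 \left(- \frac{149}{-171}\right)\right) = - 8 \left(-1020 + 60 \left(\left(-149\right) \left(- \frac{1}{171}\right)\right)\right) = - 8 \left(-1020 + 60 \cdot \frac{149}{171}\right) = - 8 \left(-1020 + \frac{2980}{57}\right) = \left(-8\right) \left(- \frac{55160}{57}\right) = \frac{441280}{57}$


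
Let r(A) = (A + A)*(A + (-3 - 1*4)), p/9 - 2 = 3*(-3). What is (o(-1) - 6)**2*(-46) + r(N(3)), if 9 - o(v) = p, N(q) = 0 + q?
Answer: -200400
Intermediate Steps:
N(q) = q
p = -63 (p = 18 + 9*(3*(-3)) = 18 + 9*(-9) = 18 - 81 = -63)
o(v) = 72 (o(v) = 9 - 1*(-63) = 9 + 63 = 72)
r(A) = 2*A*(-7 + A) (r(A) = (2*A)*(A + (-3 - 4)) = (2*A)*(A - 7) = (2*A)*(-7 + A) = 2*A*(-7 + A))
(o(-1) - 6)**2*(-46) + r(N(3)) = (72 - 6)**2*(-46) + 2*3*(-7 + 3) = 66**2*(-46) + 2*3*(-4) = 4356*(-46) - 24 = -200376 - 24 = -200400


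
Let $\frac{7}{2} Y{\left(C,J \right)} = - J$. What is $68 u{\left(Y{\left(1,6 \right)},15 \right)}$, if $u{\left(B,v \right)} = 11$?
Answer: $748$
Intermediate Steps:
$Y{\left(C,J \right)} = - \frac{2 J}{7}$ ($Y{\left(C,J \right)} = \frac{2 \left(- J\right)}{7} = - \frac{2 J}{7}$)
$68 u{\left(Y{\left(1,6 \right)},15 \right)} = 68 \cdot 11 = 748$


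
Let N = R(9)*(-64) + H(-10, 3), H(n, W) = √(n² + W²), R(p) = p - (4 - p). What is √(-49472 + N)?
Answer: √(-50368 + √109) ≈ 224.4*I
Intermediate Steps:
R(p) = -4 + 2*p (R(p) = p + (-4 + p) = -4 + 2*p)
H(n, W) = √(W² + n²)
N = -896 + √109 (N = (-4 + 2*9)*(-64) + √(3² + (-10)²) = (-4 + 18)*(-64) + √(9 + 100) = 14*(-64) + √109 = -896 + √109 ≈ -885.56)
√(-49472 + N) = √(-49472 + (-896 + √109)) = √(-50368 + √109)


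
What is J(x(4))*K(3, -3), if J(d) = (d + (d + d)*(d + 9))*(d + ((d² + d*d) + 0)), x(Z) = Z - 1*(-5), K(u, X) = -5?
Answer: -284715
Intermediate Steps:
x(Z) = 5 + Z (x(Z) = Z + 5 = 5 + Z)
J(d) = (d + 2*d²)*(d + 2*d*(9 + d)) (J(d) = (d + (2*d)*(9 + d))*(d + ((d² + d²) + 0)) = (d + 2*d*(9 + d))*(d + (2*d² + 0)) = (d + 2*d*(9 + d))*(d + 2*d²) = (d + 2*d²)*(d + 2*d*(9 + d)))
J(x(4))*K(3, -3) = ((5 + 4)²*(19 + 4*(5 + 4)² + 40*(5 + 4)))*(-5) = (9²*(19 + 4*9² + 40*9))*(-5) = (81*(19 + 4*81 + 360))*(-5) = (81*(19 + 324 + 360))*(-5) = (81*703)*(-5) = 56943*(-5) = -284715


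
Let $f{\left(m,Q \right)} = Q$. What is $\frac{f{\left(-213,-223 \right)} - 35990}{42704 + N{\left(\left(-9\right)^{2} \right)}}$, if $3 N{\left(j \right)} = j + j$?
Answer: $- \frac{36213}{42758} \approx -0.84693$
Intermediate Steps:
$N{\left(j \right)} = \frac{2 j}{3}$ ($N{\left(j \right)} = \frac{j + j}{3} = \frac{2 j}{3}$)
$\frac{f{\left(-213,-223 \right)} - 35990}{42704 + N{\left(\left(-9\right)^{2} \right)}} = \frac{-223 - 35990}{42704 + \frac{2 \left(-9\right)^{2}}{3}} = - \frac{36213}{42704 + \frac{2}{3} \cdot 81} = - \frac{36213}{42704 + 54} = - \frac{36213}{42758}$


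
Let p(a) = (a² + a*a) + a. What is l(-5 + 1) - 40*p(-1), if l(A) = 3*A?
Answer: -52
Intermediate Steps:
p(a) = a + 2*a² (p(a) = (a² + a²) + a = 2*a² + a = a + 2*a²)
l(-5 + 1) - 40*p(-1) = 3*(-5 + 1) - (-40)*(1 + 2*(-1)) = 3*(-4) - (-40)*(1 - 2) = -12 - (-40)*(-1) = -12 - 40*1 = -12 - 40 = -52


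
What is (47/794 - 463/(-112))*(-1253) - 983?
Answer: -39617313/6352 ≈ -6237.0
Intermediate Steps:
(47/794 - 463/(-112))*(-1253) - 983 = (47*(1/794) - 463*(-1/112))*(-1253) - 983 = (47/794 + 463/112)*(-1253) - 983 = (186443/44464)*(-1253) - 983 = -33373297/6352 - 983 = -39617313/6352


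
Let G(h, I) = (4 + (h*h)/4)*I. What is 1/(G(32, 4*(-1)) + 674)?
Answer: -1/366 ≈ -0.0027322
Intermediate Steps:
G(h, I) = I*(4 + h²/4) (G(h, I) = (4 + h²*(¼))*I = (4 + h²/4)*I = I*(4 + h²/4))
1/(G(32, 4*(-1)) + 674) = 1/((4*(-1))*(16 + 32²)/4 + 674) = 1/((¼)*(-4)*(16 + 1024) + 674) = 1/((¼)*(-4)*1040 + 674) = 1/(-1040 + 674) = 1/(-366) = -1/366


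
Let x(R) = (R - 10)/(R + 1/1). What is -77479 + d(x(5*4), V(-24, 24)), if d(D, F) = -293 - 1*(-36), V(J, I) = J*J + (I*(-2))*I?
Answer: -77736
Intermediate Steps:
V(J, I) = J**2 - 2*I**2 (V(J, I) = J**2 + (-2*I)*I = J**2 - 2*I**2)
x(R) = (-10 + R)/(1 + R) (x(R) = (-10 + R)/(R + 1) = (-10 + R)/(1 + R))
d(D, F) = -257 (d(D, F) = -293 + 36 = -257)
-77479 + d(x(5*4), V(-24, 24)) = -77479 - 257 = -77736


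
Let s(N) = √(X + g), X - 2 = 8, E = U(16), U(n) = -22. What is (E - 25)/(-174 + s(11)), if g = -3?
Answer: 8178/30269 + 47*√7/30269 ≈ 0.27429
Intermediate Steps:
E = -22
X = 10 (X = 2 + 8 = 10)
s(N) = √7 (s(N) = √(10 - 3) = √7)
(E - 25)/(-174 + s(11)) = (-22 - 25)/(-174 + √7) = -47/(-174 + √7)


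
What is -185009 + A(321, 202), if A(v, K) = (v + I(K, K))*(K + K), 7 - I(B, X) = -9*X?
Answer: 681975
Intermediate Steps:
I(B, X) = 7 + 9*X (I(B, X) = 7 - (-1)*9*X = 7 - (-9)*X = 7 + 9*X)
A(v, K) = 2*K*(7 + v + 9*K) (A(v, K) = (v + (7 + 9*K))*(K + K) = (7 + v + 9*K)*(2*K) = 2*K*(7 + v + 9*K))
-185009 + A(321, 202) = -185009 + 2*202*(7 + 321 + 9*202) = -185009 + 2*202*(7 + 321 + 1818) = -185009 + 2*202*2146 = -185009 + 866984 = 681975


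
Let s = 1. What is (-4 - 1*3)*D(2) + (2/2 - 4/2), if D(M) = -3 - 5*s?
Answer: 55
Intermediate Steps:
D(M) = -8 (D(M) = -3 - 5*1 = -3 - 5 = -8)
(-4 - 1*3)*D(2) + (2/2 - 4/2) = (-4 - 1*3)*(-8) + (2/2 - 4/2) = (-4 - 3)*(-8) + (2*(½) - 4*½) = -7*(-8) + (1 - 2) = 56 - 1 = 55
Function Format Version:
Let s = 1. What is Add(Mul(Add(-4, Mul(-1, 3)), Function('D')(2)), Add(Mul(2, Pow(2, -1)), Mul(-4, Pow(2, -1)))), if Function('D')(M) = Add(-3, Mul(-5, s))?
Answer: 55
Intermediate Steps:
Function('D')(M) = -8 (Function('D')(M) = Add(-3, Mul(-5, 1)) = Add(-3, -5) = -8)
Add(Mul(Add(-4, Mul(-1, 3)), Function('D')(2)), Add(Mul(2, Pow(2, -1)), Mul(-4, Pow(2, -1)))) = Add(Mul(Add(-4, Mul(-1, 3)), -8), Add(Mul(2, Pow(2, -1)), Mul(-4, Pow(2, -1)))) = Add(Mul(Add(-4, -3), -8), Add(Mul(2, Rational(1, 2)), Mul(-4, Rational(1, 2)))) = Add(Mul(-7, -8), Add(1, -2)) = Add(56, -1) = 55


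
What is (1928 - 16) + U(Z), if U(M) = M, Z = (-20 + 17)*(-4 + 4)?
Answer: 1912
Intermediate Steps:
Z = 0 (Z = -3*0 = 0)
(1928 - 16) + U(Z) = (1928 - 16) + 0 = 1912 + 0 = 1912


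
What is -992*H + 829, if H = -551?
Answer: 547421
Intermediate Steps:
-992*H + 829 = -992*(-551) + 829 = 546592 + 829 = 547421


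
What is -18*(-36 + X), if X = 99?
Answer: -1134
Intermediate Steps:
-18*(-36 + X) = -18*(-36 + 99) = -18*63 = -1134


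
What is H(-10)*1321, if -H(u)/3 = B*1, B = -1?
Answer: 3963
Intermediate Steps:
H(u) = 3 (H(u) = -(-3) = -3*(-1) = 3)
H(-10)*1321 = 3*1321 = 3963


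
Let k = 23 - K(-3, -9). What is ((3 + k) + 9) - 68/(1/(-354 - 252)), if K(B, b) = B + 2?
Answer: 41244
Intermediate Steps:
K(B, b) = 2 + B
k = 24 (k = 23 - (2 - 3) = 23 - 1*(-1) = 23 + 1 = 24)
((3 + k) + 9) - 68/(1/(-354 - 252)) = ((3 + 24) + 9) - 68/(1/(-354 - 252)) = (27 + 9) - 68/(1/(-606)) = 36 - 68/(-1/606) = 36 - 68*(-606) = 36 + 41208 = 41244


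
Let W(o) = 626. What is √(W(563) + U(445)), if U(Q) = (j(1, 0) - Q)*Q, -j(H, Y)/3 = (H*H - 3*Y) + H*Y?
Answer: I*√198734 ≈ 445.8*I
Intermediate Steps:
j(H, Y) = -3*H² + 9*Y - 3*H*Y (j(H, Y) = -3*((H*H - 3*Y) + H*Y) = -3*((H² - 3*Y) + H*Y) = -3*(H² - 3*Y + H*Y) = -3*H² + 9*Y - 3*H*Y)
U(Q) = Q*(-3 - Q) (U(Q) = ((-3*1² + 9*0 - 3*1*0) - Q)*Q = ((-3*1 + 0 + 0) - Q)*Q = ((-3 + 0 + 0) - Q)*Q = (-3 - Q)*Q = Q*(-3 - Q))
√(W(563) + U(445)) = √(626 - 1*445*(3 + 445)) = √(626 - 1*445*448) = √(626 - 199360) = √(-198734) = I*√198734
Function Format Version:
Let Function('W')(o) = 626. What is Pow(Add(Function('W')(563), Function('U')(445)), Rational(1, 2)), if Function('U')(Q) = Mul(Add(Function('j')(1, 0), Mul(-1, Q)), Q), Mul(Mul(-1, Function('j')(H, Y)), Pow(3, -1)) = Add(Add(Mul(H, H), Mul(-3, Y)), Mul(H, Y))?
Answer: Mul(I, Pow(198734, Rational(1, 2))) ≈ Mul(445.80, I)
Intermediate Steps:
Function('j')(H, Y) = Add(Mul(-3, Pow(H, 2)), Mul(9, Y), Mul(-3, H, Y)) (Function('j')(H, Y) = Mul(-3, Add(Add(Mul(H, H), Mul(-3, Y)), Mul(H, Y))) = Mul(-3, Add(Add(Pow(H, 2), Mul(-3, Y)), Mul(H, Y))) = Mul(-3, Add(Pow(H, 2), Mul(-3, Y), Mul(H, Y))) = Add(Mul(-3, Pow(H, 2)), Mul(9, Y), Mul(-3, H, Y)))
Function('U')(Q) = Mul(Q, Add(-3, Mul(-1, Q))) (Function('U')(Q) = Mul(Add(Add(Mul(-3, Pow(1, 2)), Mul(9, 0), Mul(-3, 1, 0)), Mul(-1, Q)), Q) = Mul(Add(Add(Mul(-3, 1), 0, 0), Mul(-1, Q)), Q) = Mul(Add(Add(-3, 0, 0), Mul(-1, Q)), Q) = Mul(Add(-3, Mul(-1, Q)), Q) = Mul(Q, Add(-3, Mul(-1, Q))))
Pow(Add(Function('W')(563), Function('U')(445)), Rational(1, 2)) = Pow(Add(626, Mul(-1, 445, Add(3, 445))), Rational(1, 2)) = Pow(Add(626, Mul(-1, 445, 448)), Rational(1, 2)) = Pow(Add(626, -199360), Rational(1, 2)) = Pow(-198734, Rational(1, 2)) = Mul(I, Pow(198734, Rational(1, 2)))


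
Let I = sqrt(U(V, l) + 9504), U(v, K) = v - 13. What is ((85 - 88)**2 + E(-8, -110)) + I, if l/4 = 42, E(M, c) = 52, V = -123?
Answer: 61 + 2*sqrt(2342) ≈ 157.79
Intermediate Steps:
l = 168 (l = 4*42 = 168)
U(v, K) = -13 + v
I = 2*sqrt(2342) (I = sqrt((-13 - 123) + 9504) = sqrt(-136 + 9504) = sqrt(9368) = 2*sqrt(2342) ≈ 96.788)
((85 - 88)**2 + E(-8, -110)) + I = ((85 - 88)**2 + 52) + 2*sqrt(2342) = ((-3)**2 + 52) + 2*sqrt(2342) = (9 + 52) + 2*sqrt(2342) = 61 + 2*sqrt(2342)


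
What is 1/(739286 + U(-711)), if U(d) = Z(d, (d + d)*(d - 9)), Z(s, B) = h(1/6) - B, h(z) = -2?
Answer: -1/284556 ≈ -3.5142e-6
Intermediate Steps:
Z(s, B) = -2 - B
U(d) = -2 - 2*d*(-9 + d) (U(d) = -2 - (d + d)*(d - 9) = -2 - 2*d*(-9 + d))
1/(739286 + U(-711)) = 1/(739286 + (-2 - 2*(-711)*(-9 - 711))) = 1/(739286 + (-2 - 2*(-711)*(-720))) = 1/(739286 + (-2 - 1023840)) = 1/(739286 - 1023842) = 1/(-284556) = -1/284556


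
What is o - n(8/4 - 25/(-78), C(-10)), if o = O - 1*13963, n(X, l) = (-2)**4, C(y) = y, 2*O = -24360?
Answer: -26159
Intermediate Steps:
O = -12180 (O = (1/2)*(-24360) = -12180)
n(X, l) = 16
o = -26143 (o = -12180 - 1*13963 = -12180 - 13963 = -26143)
o - n(8/4 - 25/(-78), C(-10)) = -26143 - 1*16 = -26143 - 16 = -26159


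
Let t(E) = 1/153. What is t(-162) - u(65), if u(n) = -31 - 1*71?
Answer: 15607/153 ≈ 102.01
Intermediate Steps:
u(n) = -102 (u(n) = -31 - 71 = -102)
t(E) = 1/153
t(-162) - u(65) = 1/153 - 1*(-102) = 1/153 + 102 = 15607/153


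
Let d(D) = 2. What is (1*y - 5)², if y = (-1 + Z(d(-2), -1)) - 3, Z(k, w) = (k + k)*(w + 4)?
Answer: 9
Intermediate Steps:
Z(k, w) = 2*k*(4 + w) (Z(k, w) = (2*k)*(4 + w) = 2*k*(4 + w))
y = 8 (y = (-1 + 2*2*(4 - 1)) - 3 = (-1 + 2*2*3) - 3 = (-1 + 12) - 3 = 11 - 3 = 8)
(1*y - 5)² = (1*8 - 5)² = (8 - 5)² = 3² = 9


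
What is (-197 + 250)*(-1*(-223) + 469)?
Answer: 36676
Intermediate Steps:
(-197 + 250)*(-1*(-223) + 469) = 53*(223 + 469) = 53*692 = 36676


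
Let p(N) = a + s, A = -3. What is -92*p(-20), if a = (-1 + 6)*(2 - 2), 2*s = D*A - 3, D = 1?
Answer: 276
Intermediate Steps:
s = -3 (s = (1*(-3) - 3)/2 = (-3 - 3)/2 = (½)*(-6) = -3)
a = 0 (a = 5*0 = 0)
p(N) = -3 (p(N) = 0 - 3 = -3)
-92*p(-20) = -92*(-3) = 276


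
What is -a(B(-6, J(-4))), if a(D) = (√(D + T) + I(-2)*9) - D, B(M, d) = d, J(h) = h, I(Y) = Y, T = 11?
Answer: 14 - √7 ≈ 11.354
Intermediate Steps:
a(D) = -18 + √(11 + D) - D (a(D) = (√(D + 11) - 2*9) - D = (√(11 + D) - 18) - D = (-18 + √(11 + D)) - D = -18 + √(11 + D) - D)
-a(B(-6, J(-4))) = -(-18 + √(11 - 4) - 1*(-4)) = -(-18 + √7 + 4) = -(-14 + √7) = 14 - √7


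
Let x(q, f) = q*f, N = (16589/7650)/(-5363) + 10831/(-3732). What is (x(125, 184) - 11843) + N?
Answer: 284638766874367/25518762900 ≈ 11154.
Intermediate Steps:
N = -74070800933/25518762900 (N = (16589*(1/7650))*(-1/5363) + 10831*(-1/3732) = (16589/7650)*(-1/5363) - 10831/3732 = -16589/41026950 - 10831/3732 = -74070800933/25518762900 ≈ -2.9026)
x(q, f) = f*q
(x(125, 184) - 11843) + N = (184*125 - 11843) - 74070800933/25518762900 = (23000 - 11843) - 74070800933/25518762900 = 11157 - 74070800933/25518762900 = 284638766874367/25518762900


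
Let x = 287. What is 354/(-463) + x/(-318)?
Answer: -245453/147234 ≈ -1.6671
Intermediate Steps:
354/(-463) + x/(-318) = 354/(-463) + 287/(-318) = 354*(-1/463) + 287*(-1/318) = -354/463 - 287/318 = -245453/147234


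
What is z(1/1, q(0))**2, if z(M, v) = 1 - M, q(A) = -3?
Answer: 0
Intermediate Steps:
z(1/1, q(0))**2 = (1 - 1/1)**2 = (1 - 1*1)**2 = (1 - 1)**2 = 0**2 = 0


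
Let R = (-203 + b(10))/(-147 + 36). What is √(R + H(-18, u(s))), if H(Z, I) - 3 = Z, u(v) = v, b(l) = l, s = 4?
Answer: 8*I*√2553/111 ≈ 3.6416*I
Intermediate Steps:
H(Z, I) = 3 + Z
R = 193/111 (R = (-203 + 10)/(-147 + 36) = -193/(-111) = -193*(-1/111) = 193/111 ≈ 1.7387)
√(R + H(-18, u(s))) = √(193/111 + (3 - 18)) = √(193/111 - 15) = √(-1472/111) = 8*I*√2553/111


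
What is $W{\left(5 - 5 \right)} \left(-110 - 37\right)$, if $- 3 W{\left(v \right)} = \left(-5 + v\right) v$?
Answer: $0$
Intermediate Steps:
$W{\left(v \right)} = - \frac{v \left(-5 + v\right)}{3}$ ($W{\left(v \right)} = - \frac{\left(-5 + v\right) v}{3} = - \frac{v \left(-5 + v\right)}{3}$)
$W{\left(5 - 5 \right)} \left(-110 - 37\right) = \frac{\left(5 - 5\right) \left(5 - \left(5 - 5\right)\right)}{3} \left(-110 - 37\right) = \frac{\left(5 - 5\right) \left(5 - \left(5 - 5\right)\right)}{3} \left(-147\right) = \frac{1}{3} \cdot 0 \left(5 - 0\right) \left(-147\right) = \frac{1}{3} \cdot 0 \left(5 + 0\right) \left(-147\right) = \frac{1}{3} \cdot 0 \cdot 5 \left(-147\right) = 0 \left(-147\right) = 0$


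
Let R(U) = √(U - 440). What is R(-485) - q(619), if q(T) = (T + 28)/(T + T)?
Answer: -647/1238 + 5*I*√37 ≈ -0.52262 + 30.414*I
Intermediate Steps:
R(U) = √(-440 + U)
q(T) = (28 + T)/(2*T) (q(T) = (28 + T)/((2*T)) = (28 + T)*(1/(2*T)) = (28 + T)/(2*T))
R(-485) - q(619) = √(-440 - 485) - (28 + 619)/(2*619) = √(-925) - 647/(2*619) = 5*I*√37 - 1*647/1238 = 5*I*√37 - 647/1238 = -647/1238 + 5*I*√37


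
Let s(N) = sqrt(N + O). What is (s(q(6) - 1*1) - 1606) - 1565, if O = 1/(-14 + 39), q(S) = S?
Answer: -3171 + 3*sqrt(14)/5 ≈ -3168.8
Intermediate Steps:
O = 1/25 ≈ 0.040000
s(N) = sqrt(1/25 + N) (s(N) = sqrt(N + 1/25) = sqrt(1/25 + N))
(s(q(6) - 1*1) - 1606) - 1565 = (sqrt(1 + 25*(6 - 1*1))/5 - 1606) - 1565 = (sqrt(1 + 25*(6 - 1))/5 - 1606) - 1565 = (sqrt(1 + 25*5)/5 - 1606) - 1565 = (sqrt(1 + 125)/5 - 1606) - 1565 = (sqrt(126)/5 - 1606) - 1565 = ((3*sqrt(14))/5 - 1606) - 1565 = (3*sqrt(14)/5 - 1606) - 1565 = (-1606 + 3*sqrt(14)/5) - 1565 = -3171 + 3*sqrt(14)/5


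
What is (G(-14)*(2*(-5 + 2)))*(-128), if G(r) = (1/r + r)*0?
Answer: 0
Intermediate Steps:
G(r) = 0 (G(r) = (r + 1/r)*0 = 0)
(G(-14)*(2*(-5 + 2)))*(-128) = (0*(2*(-5 + 2)))*(-128) = (0*(2*(-3)))*(-128) = (0*(-6))*(-128) = 0*(-128) = 0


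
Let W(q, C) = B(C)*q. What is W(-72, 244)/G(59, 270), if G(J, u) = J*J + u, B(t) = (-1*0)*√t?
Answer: 0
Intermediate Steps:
B(t) = 0 (B(t) = 0*√t = 0)
G(J, u) = u + J² (G(J, u) = J² + u = u + J²)
W(q, C) = 0 (W(q, C) = 0*q = 0)
W(-72, 244)/G(59, 270) = 0/(270 + 59²) = 0/(270 + 3481) = 0/3751 = 0*(1/3751) = 0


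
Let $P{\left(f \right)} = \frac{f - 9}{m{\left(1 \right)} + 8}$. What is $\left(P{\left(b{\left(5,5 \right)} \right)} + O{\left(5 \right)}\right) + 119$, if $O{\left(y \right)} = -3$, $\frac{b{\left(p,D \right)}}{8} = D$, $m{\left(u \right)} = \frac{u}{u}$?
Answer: $\frac{1075}{9} \approx 119.44$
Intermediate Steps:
$m{\left(u \right)} = 1$
$b{\left(p,D \right)} = 8 D$
$P{\left(f \right)} = -1 + \frac{f}{9}$ ($P{\left(f \right)} = \frac{f - 9}{1 + 8} = \frac{-9 + f}{9} = \left(-9 + f\right) \frac{1}{9} = -1 + \frac{f}{9}$)
$\left(P{\left(b{\left(5,5 \right)} \right)} + O{\left(5 \right)}\right) + 119 = \left(\left(-1 + \frac{8 \cdot 5}{9}\right) - 3\right) + 119 = \left(\left(-1 + \frac{1}{9} \cdot 40\right) - 3\right) + 119 = \left(\left(-1 + \frac{40}{9}\right) - 3\right) + 119 = \left(\frac{31}{9} - 3\right) + 119 = \frac{4}{9} + 119 = \frac{1075}{9}$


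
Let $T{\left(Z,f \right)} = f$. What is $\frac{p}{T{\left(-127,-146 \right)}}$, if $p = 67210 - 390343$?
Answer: $\frac{323133}{146} \approx 2213.2$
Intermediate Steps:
$p = -323133$ ($p = 67210 - 390343 = -323133$)
$\frac{p}{T{\left(-127,-146 \right)}} = - \frac{323133}{-146} = \left(-323133\right) \left(- \frac{1}{146}\right) = \frac{323133}{146}$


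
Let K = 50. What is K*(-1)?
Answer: -50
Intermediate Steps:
K*(-1) = 50*(-1) = -50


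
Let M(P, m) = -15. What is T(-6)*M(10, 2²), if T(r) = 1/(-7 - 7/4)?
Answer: 12/7 ≈ 1.7143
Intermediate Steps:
T(r) = -4/35 (T(r) = 1/(-7 - 7*¼) = 1/(-7 - 7/4) = 1/(-35/4) = -4/35)
T(-6)*M(10, 2²) = -4/35*(-15) = 12/7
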